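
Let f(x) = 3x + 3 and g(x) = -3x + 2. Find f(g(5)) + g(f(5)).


f(g(5)) = -36
g(f(5)) = -52
Sum = -88

-88


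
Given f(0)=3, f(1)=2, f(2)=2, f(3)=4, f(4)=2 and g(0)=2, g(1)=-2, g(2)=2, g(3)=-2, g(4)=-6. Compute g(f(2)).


2


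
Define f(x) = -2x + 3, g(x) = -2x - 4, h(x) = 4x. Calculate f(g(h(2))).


h(2) = 8
g(8) = -20
f(-20) = 43

43


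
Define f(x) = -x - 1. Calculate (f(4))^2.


f(4) = -5
(-5)^2 = 25

25


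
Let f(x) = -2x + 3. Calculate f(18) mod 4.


f(18) = -33
-33 mod 4 = 3

3


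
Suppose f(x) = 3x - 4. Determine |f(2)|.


f(2) = 2
|2| = 2

2


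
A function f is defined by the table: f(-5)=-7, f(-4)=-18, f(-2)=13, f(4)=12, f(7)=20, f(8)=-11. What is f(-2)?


Reading from the table at x = -2

13


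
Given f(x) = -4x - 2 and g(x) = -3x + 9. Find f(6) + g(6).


f(6) = -26
g(6) = -9
Sum = -35

-35


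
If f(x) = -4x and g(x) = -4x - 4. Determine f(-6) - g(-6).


f(-6) = 24
g(-6) = 20
Difference = 4

4


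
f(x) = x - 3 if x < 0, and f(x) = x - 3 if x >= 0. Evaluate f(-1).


-1 satisfies x < 0
f(-1) = -4

-4


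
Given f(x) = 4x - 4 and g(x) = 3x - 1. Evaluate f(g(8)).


g(8) = 23
f(23) = 88

88


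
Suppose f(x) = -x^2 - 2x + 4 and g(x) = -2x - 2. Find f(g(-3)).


g(-3) = 4
f(4) = (-1)*(4)^2 - 2*(4) + 4 = -20

-20


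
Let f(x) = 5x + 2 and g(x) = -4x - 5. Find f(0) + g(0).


f(0) = 2
g(0) = -5
Sum = -3

-3


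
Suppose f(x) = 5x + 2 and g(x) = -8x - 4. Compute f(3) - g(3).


f(3) = 17
g(3) = -28
Difference = 45

45


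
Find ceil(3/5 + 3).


3/5 = 0.6
0.6 + 3 = 3.6
ceil(3.6) = 4

4


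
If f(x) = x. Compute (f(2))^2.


f(2) = 2
(2)^2 = 4

4


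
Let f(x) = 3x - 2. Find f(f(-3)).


f(-3) = -11
f(-11) = -35

-35


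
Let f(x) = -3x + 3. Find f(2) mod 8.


f(2) = -3
-3 mod 8 = 5

5


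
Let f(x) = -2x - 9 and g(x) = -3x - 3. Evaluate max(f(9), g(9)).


f(9) = -27
g(9) = -30
max = -27

-27


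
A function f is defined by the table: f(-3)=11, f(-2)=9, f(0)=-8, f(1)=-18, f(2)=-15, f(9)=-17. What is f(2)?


-15


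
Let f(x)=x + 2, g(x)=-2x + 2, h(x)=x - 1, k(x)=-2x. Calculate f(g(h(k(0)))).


6


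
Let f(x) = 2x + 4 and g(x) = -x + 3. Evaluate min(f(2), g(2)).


1


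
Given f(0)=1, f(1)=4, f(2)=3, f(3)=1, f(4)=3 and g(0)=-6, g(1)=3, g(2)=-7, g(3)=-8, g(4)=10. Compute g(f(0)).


f(0) = 1
g(1) = 3

3


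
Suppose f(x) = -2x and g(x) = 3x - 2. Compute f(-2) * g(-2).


f(-2) = 4
g(-2) = -8
Product = -32

-32


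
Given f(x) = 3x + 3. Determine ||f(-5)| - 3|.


f(-5) = -12
|-12| = 12
|12 - 3| = 9

9


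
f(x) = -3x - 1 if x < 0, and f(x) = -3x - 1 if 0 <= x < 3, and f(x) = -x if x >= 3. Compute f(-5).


-5 satisfies x < 0
f(-5) = 14

14


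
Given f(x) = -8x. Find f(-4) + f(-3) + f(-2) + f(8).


f(-4) = 32
f(-3) = 24
f(-2) = 16
f(8) = -64
Sum = 8

8


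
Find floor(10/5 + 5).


10/5 = 2
2 + 5 = 7
floor(7) = 7

7


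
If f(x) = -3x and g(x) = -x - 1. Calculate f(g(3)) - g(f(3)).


f(g(3)) = 12
g(f(3)) = 8
Difference = 4

4


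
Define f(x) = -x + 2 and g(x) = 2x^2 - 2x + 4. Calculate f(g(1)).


g(1) = 4
f(4) = -2

-2


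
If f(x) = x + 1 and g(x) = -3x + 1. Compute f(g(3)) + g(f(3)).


f(g(3)) = -7
g(f(3)) = -11
Sum = -18

-18


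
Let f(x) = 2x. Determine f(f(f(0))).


f(0) = 0
f(0) = 0
f(0) = 0

0


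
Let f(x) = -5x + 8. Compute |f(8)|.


32


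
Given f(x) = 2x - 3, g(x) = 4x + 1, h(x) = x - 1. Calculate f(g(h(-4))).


-41


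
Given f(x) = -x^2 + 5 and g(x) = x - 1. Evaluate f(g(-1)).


g(-1) = -2
f(-2) = (-1)*(-2)^2 + 5 = 1

1


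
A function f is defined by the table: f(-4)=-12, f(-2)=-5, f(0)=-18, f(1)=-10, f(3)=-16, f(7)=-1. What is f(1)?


Reading from the table at x = 1

-10


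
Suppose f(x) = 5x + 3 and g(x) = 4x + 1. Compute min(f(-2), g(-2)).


f(-2) = -7
g(-2) = -7
min = -7

-7


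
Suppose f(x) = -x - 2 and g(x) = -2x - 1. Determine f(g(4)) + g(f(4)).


18


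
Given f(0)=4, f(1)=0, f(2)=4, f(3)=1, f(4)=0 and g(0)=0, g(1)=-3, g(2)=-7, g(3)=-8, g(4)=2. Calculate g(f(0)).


f(0) = 4
g(4) = 2

2


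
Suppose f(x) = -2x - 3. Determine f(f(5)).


f(5) = -13
f(-13) = 23

23


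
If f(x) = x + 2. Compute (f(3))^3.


f(3) = 5
(5)^3 = 125

125


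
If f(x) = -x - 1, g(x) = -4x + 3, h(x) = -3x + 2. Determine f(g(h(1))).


h(1) = -1
g(-1) = 7
f(7) = -8

-8


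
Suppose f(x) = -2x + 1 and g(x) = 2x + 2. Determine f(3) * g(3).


f(3) = -5
g(3) = 8
Product = -40

-40


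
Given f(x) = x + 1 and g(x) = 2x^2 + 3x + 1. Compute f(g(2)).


g(2) = 15
f(15) = 16

16


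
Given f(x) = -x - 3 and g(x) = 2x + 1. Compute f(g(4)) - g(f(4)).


1


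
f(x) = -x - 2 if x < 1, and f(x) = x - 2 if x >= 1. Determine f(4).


4 satisfies x >= 1
f(4) = 2

2


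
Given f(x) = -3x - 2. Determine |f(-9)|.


25


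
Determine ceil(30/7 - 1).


30/7 = 4.2857
4.2857 - 1 = 3.2857
ceil(3.2857) = 4

4


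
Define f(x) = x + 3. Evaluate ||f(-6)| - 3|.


f(-6) = -3
|-3| = 3
|3 - 3| = 0

0


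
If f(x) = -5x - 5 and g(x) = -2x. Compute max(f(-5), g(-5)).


f(-5) = 20
g(-5) = 10
max = 20

20


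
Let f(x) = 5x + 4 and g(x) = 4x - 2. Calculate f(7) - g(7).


13


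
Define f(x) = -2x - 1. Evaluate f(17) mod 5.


f(17) = -35
-35 mod 5 = 0

0


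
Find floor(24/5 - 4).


24/5 = 4.8
4.8 - 4 = 0.8
floor(0.8) = 0

0


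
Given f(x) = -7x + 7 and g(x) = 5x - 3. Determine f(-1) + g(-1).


f(-1) = 14
g(-1) = -8
Sum = 6

6


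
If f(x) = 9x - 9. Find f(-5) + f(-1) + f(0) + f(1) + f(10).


f(-5) = -54
f(-1) = -18
f(0) = -9
f(1) = 0
f(10) = 81
Sum = 0

0


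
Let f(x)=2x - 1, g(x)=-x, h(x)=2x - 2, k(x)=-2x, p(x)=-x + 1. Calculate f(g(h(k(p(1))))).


p(1) = 0
k(0) = 0
h(0) = -2
g(-2) = 2
f(2) = 3

3


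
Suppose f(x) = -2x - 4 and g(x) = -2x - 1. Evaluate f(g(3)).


10


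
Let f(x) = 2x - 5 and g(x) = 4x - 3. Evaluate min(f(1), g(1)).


f(1) = -3
g(1) = 1
min = -3

-3


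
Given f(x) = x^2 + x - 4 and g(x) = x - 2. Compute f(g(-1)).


g(-1) = -3
f(-3) = 1*(-3)^2 + 1*(-3) - 4 = 2

2


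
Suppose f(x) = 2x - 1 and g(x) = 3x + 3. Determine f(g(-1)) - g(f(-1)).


f(g(-1)) = -1
g(f(-1)) = -6
Difference = 5

5


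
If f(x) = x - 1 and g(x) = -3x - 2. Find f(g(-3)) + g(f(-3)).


f(g(-3)) = 6
g(f(-3)) = 10
Sum = 16

16


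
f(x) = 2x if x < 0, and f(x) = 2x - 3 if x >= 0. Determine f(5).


5 satisfies x >= 0
f(5) = 7

7


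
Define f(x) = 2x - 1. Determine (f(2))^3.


f(2) = 3
(3)^3 = 27

27


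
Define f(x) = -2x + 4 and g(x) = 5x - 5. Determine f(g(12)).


g(12) = 55
f(55) = -106

-106


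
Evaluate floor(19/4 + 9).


19/4 = 4.75
4.75 + 9 = 13.75
floor(13.75) = 13

13


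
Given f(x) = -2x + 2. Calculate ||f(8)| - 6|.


f(8) = -14
|-14| = 14
|14 - 6| = 8

8


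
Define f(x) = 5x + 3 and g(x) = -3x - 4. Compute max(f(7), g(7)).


f(7) = 38
g(7) = -25
max = 38

38


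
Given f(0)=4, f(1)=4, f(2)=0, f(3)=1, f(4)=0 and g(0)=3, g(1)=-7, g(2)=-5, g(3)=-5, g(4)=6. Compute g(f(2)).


f(2) = 0
g(0) = 3

3


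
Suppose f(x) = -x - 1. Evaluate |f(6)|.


f(6) = -7
|-7| = 7

7


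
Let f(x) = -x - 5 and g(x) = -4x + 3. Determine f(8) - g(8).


16


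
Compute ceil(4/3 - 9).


4/3 = 1.3333
1.3333 - 9 = -7.6667
ceil(-7.6667) = -7

-7


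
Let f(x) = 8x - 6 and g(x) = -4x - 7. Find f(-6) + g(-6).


-37


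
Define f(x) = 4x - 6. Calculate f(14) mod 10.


f(14) = 50
50 mod 10 = 0

0


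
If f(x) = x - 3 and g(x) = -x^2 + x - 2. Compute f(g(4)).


-17


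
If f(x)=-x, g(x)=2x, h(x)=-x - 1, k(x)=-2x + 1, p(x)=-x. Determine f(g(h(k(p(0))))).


4


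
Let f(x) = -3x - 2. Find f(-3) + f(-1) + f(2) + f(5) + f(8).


f(-3) = 7
f(-1) = 1
f(2) = -8
f(5) = -17
f(8) = -26
Sum = -43

-43


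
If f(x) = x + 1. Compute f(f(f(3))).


6


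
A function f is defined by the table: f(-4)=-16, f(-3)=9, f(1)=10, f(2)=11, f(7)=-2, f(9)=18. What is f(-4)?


Reading from the table at x = -4

-16


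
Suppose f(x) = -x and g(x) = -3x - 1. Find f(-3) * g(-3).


f(-3) = 3
g(-3) = 8
Product = 24

24


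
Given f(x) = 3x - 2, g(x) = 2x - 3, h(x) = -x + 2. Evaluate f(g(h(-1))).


h(-1) = 3
g(3) = 3
f(3) = 7

7


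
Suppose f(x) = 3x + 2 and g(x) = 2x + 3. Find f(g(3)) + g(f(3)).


f(g(3)) = 29
g(f(3)) = 25
Sum = 54

54


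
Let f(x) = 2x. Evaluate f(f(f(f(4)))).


64


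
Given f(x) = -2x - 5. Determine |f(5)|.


f(5) = -15
|-15| = 15

15


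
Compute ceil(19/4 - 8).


19/4 = 4.75
4.75 - 8 = -3.25
ceil(-3.25) = -3

-3


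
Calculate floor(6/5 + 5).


6


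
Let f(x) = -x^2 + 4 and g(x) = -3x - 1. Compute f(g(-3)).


g(-3) = 8
f(8) = (-1)*(8)^2 + 4 = -60

-60


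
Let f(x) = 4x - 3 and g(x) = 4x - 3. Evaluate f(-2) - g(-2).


f(-2) = -11
g(-2) = -11
Difference = 0

0


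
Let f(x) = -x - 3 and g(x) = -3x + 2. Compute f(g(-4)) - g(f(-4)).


f(g(-4)) = -17
g(f(-4)) = -1
Difference = -16

-16


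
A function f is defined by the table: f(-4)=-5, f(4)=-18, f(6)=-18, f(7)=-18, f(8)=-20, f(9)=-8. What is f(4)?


Reading from the table at x = 4

-18


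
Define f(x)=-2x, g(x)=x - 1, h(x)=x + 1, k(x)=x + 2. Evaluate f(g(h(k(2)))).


k(2) = 4
h(4) = 5
g(5) = 4
f(4) = -8

-8


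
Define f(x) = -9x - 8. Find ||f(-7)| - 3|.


52


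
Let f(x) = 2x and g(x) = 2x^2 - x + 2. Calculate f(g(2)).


16


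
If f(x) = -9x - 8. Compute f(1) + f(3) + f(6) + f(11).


-221


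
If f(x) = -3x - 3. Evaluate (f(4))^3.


f(4) = -15
(-15)^3 = -3375

-3375


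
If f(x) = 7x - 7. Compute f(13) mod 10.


f(13) = 84
84 mod 10 = 4

4


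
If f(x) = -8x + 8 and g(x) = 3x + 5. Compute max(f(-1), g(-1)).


f(-1) = 16
g(-1) = 2
max = 16

16


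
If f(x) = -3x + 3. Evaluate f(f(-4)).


f(-4) = 15
f(15) = -42

-42


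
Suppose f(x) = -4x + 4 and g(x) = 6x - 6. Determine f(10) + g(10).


f(10) = -36
g(10) = 54
Sum = 18

18


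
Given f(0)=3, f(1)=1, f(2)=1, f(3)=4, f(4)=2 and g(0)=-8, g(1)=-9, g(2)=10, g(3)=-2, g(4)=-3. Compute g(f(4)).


f(4) = 2
g(2) = 10

10


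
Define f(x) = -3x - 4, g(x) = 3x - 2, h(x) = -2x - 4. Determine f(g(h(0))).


h(0) = -4
g(-4) = -14
f(-14) = 38

38


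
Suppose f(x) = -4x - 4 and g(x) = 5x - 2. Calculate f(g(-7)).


144


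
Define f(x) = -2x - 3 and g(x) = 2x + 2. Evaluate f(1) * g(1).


-20


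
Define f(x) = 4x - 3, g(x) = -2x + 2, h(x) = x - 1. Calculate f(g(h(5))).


h(5) = 4
g(4) = -6
f(-6) = -27

-27


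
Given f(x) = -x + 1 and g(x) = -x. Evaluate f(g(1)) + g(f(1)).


f(g(1)) = 2
g(f(1)) = 0
Sum = 2

2


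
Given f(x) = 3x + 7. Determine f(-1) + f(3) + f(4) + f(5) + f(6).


f(-1) = 4
f(3) = 16
f(4) = 19
f(5) = 22
f(6) = 25
Sum = 86

86


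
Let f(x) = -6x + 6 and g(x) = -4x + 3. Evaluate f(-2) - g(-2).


f(-2) = 18
g(-2) = 11
Difference = 7

7


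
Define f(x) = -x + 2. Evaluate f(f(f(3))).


f(3) = -1
f(-1) = 3
f(3) = -1

-1


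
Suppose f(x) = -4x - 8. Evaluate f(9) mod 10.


f(9) = -44
-44 mod 10 = 6

6


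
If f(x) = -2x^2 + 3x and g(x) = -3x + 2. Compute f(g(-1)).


g(-1) = 5
f(5) = (-2)*(5)^2 + 3*(5) = -35

-35


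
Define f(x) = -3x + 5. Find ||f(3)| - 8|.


f(3) = -4
|-4| = 4
|4 - 8| = 4

4


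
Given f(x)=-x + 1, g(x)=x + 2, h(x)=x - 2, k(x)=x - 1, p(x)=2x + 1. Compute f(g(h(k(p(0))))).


p(0) = 1
k(1) = 0
h(0) = -2
g(-2) = 0
f(0) = 1

1


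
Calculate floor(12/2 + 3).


12/2 = 6
6 + 3 = 9
floor(9) = 9

9


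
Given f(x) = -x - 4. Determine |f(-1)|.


f(-1) = -3
|-3| = 3

3


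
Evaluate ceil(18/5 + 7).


18/5 = 3.6
3.6 + 7 = 10.6
ceil(10.6) = 11

11


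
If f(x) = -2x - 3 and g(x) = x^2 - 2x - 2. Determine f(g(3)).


g(3) = 1
f(1) = -5

-5


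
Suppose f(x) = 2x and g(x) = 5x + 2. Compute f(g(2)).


24


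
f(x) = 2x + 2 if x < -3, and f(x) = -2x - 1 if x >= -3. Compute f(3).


3 satisfies x >= -3
f(3) = -7

-7


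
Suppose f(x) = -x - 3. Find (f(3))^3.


f(3) = -6
(-6)^3 = -216

-216


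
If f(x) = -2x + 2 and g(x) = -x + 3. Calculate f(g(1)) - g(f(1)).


f(g(1)) = -2
g(f(1)) = 3
Difference = -5

-5


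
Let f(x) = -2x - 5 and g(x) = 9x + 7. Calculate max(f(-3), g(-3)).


f(-3) = 1
g(-3) = -20
max = 1

1


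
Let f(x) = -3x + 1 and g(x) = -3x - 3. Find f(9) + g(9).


-56


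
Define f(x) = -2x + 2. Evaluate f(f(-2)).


f(-2) = 6
f(6) = -10

-10


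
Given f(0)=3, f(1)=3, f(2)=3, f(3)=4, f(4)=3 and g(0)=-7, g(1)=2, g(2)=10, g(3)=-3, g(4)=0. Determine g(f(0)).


f(0) = 3
g(3) = -3

-3


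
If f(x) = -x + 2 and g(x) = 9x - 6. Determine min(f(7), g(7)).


f(7) = -5
g(7) = 57
min = -5

-5


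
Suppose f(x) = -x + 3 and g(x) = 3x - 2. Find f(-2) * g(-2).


f(-2) = 5
g(-2) = -8
Product = -40

-40


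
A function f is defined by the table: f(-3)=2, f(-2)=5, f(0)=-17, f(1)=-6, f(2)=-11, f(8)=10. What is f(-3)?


2


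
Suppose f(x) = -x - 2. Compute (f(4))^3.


f(4) = -6
(-6)^3 = -216

-216


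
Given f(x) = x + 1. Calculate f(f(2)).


f(2) = 3
f(3) = 4

4


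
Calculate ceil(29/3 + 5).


29/3 = 9.6667
9.6667 + 5 = 14.6667
ceil(14.6667) = 15

15


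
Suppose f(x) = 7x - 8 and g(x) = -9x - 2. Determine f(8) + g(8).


-26


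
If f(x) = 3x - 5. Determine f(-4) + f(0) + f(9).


0


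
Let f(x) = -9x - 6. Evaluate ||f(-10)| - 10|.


f(-10) = 84
|84| = 84
|84 - 10| = 74

74


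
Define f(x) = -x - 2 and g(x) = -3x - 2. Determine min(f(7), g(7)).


f(7) = -9
g(7) = -23
min = -23

-23


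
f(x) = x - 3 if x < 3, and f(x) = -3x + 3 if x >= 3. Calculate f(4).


-9


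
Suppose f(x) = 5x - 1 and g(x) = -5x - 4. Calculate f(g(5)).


g(5) = -29
f(-29) = -146

-146


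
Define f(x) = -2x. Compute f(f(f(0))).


f(0) = 0
f(0) = 0
f(0) = 0

0


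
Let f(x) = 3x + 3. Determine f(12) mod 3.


0


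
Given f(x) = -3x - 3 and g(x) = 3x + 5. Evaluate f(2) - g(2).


f(2) = -9
g(2) = 11
Difference = -20

-20


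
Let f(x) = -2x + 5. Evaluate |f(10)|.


f(10) = -15
|-15| = 15

15


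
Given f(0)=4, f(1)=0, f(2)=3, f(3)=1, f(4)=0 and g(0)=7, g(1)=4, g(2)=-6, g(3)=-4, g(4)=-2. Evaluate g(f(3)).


f(3) = 1
g(1) = 4

4


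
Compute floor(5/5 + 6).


5/5 = 1
1 + 6 = 7
floor(7) = 7

7


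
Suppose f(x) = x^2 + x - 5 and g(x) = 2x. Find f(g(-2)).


g(-2) = -4
f(-4) = 1*(-4)^2 + 1*(-4) - 5 = 7

7


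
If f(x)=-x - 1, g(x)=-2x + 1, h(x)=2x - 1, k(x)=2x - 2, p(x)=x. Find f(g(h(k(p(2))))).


p(2) = 2
k(2) = 2
h(2) = 3
g(3) = -5
f(-5) = 4

4


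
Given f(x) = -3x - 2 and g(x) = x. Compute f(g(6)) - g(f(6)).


0


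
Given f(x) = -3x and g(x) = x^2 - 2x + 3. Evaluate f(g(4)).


-33


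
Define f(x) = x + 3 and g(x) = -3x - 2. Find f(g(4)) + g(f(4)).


f(g(4)) = -11
g(f(4)) = -23
Sum = -34

-34


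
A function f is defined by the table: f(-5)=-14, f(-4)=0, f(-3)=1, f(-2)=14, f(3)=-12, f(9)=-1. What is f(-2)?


Reading from the table at x = -2

14


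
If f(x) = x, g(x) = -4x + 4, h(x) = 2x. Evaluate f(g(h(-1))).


h(-1) = -2
g(-2) = 12
f(12) = 12

12


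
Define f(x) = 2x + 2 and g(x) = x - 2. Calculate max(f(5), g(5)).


12


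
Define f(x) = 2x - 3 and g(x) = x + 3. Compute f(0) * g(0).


-9


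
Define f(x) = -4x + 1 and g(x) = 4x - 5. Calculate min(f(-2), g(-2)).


f(-2) = 9
g(-2) = -13
min = -13

-13


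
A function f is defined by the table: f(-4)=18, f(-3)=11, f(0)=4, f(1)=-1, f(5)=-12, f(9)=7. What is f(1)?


Reading from the table at x = 1

-1


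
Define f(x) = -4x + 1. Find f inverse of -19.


Solve -4x + 1 = -19
x = (-19 - 1) / (-4) = 5

5


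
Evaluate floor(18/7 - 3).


-1


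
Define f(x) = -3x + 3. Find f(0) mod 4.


f(0) = 3
3 mod 4 = 3

3


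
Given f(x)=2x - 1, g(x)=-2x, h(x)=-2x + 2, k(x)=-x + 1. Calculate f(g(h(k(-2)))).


k(-2) = 3
h(3) = -4
g(-4) = 8
f(8) = 15

15


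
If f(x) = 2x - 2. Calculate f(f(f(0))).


f(0) = -2
f(-2) = -6
f(-6) = -14

-14


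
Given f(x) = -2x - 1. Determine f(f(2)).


f(2) = -5
f(-5) = 9

9


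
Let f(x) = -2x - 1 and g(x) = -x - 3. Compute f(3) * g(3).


f(3) = -7
g(3) = -6
Product = 42

42


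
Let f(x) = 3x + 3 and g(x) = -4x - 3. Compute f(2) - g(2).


f(2) = 9
g(2) = -11
Difference = 20

20


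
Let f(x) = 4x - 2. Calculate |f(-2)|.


f(-2) = -10
|-10| = 10

10


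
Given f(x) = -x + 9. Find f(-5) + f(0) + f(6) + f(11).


f(-5) = 14
f(0) = 9
f(6) = 3
f(11) = -2
Sum = 24

24


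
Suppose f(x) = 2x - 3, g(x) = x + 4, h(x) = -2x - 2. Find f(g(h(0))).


h(0) = -2
g(-2) = 2
f(2) = 1

1


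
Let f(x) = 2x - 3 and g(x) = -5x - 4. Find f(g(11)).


g(11) = -59
f(-59) = -121

-121


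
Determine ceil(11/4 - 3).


11/4 = 2.75
2.75 - 3 = -0.25
ceil(-0.25) = 0

0


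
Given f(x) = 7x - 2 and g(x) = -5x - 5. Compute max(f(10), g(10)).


f(10) = 68
g(10) = -55
max = 68

68


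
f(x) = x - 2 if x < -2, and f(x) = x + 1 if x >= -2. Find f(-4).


-4 satisfies x < -2
f(-4) = -6

-6


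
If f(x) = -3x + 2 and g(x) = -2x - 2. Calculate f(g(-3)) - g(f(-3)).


f(g(-3)) = -10
g(f(-3)) = -24
Difference = 14

14


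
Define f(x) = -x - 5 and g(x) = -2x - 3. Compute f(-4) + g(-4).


f(-4) = -1
g(-4) = 5
Sum = 4

4


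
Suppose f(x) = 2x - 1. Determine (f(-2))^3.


f(-2) = -5
(-5)^3 = -125

-125


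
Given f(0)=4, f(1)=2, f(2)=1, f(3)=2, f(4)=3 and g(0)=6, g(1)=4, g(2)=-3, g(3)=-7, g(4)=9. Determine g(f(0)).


f(0) = 4
g(4) = 9

9


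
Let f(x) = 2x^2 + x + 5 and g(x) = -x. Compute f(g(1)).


g(1) = -1
f(-1) = 2*(-1)^2 + 1*(-1) + 5 = 6

6


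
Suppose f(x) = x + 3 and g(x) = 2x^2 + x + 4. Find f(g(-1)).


g(-1) = 5
f(5) = 8

8


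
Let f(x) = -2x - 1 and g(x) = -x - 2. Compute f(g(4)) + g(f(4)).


18


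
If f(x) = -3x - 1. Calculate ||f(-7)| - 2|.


f(-7) = 20
|20| = 20
|20 - 2| = 18

18


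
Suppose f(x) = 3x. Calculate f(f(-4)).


f(-4) = -12
f(-12) = -36

-36


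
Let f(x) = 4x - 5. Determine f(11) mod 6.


f(11) = 39
39 mod 6 = 3

3


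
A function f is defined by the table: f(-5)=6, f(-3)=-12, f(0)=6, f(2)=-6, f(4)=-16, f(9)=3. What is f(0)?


Reading from the table at x = 0

6


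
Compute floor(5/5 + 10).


5/5 = 1
1 + 10 = 11
floor(11) = 11

11


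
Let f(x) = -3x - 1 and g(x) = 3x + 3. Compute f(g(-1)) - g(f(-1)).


f(g(-1)) = -1
g(f(-1)) = 9
Difference = -10

-10


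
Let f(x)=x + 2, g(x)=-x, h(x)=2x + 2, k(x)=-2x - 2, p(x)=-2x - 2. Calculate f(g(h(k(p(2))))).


p(2) = -6
k(-6) = 10
h(10) = 22
g(22) = -22
f(-22) = -20

-20


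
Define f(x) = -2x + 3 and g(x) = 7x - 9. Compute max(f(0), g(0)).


f(0) = 3
g(0) = -9
max = 3

3


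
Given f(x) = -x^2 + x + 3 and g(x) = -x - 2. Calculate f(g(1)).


g(1) = -3
f(-3) = (-1)*(-3)^2 + 1*(-3) + 3 = -9

-9


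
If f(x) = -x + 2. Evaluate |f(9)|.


f(9) = -7
|-7| = 7

7


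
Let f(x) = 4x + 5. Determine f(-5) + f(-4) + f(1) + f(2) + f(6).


f(-5) = -15
f(-4) = -11
f(1) = 9
f(2) = 13
f(6) = 29
Sum = 25

25


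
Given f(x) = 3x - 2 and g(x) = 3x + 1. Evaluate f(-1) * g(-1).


f(-1) = -5
g(-1) = -2
Product = 10

10


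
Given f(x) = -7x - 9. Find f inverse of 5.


Solve -7x - 9 = 5
x = (5 + 9) / (-7) = -2

-2


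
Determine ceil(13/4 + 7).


13/4 = 3.25
3.25 + 7 = 10.25
ceil(10.25) = 11

11


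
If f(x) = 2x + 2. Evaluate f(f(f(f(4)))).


f(4) = 10
f(10) = 22
f(22) = 46
f(46) = 94

94


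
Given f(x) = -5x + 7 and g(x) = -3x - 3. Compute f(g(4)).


g(4) = -15
f(-15) = 82

82


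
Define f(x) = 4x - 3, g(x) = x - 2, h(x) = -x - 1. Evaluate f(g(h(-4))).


h(-4) = 3
g(3) = 1
f(1) = 1

1


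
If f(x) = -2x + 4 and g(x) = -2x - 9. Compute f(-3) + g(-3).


f(-3) = 10
g(-3) = -3
Sum = 7

7


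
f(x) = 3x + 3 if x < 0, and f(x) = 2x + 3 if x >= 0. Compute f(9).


9 satisfies x >= 0
f(9) = 21

21


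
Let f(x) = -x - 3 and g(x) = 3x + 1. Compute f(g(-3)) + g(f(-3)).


f(g(-3)) = 5
g(f(-3)) = 1
Sum = 6

6


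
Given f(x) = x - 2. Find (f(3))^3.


f(3) = 1
(1)^3 = 1

1


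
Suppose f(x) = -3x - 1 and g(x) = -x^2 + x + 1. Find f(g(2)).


g(2) = -1
f(-1) = 2

2


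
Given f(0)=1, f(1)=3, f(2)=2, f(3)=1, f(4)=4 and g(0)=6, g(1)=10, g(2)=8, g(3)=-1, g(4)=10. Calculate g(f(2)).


f(2) = 2
g(2) = 8

8


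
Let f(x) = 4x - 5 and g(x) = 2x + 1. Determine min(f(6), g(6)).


13


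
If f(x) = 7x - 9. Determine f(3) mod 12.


f(3) = 12
12 mod 12 = 0

0


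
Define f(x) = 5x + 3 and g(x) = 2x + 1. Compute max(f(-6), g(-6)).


f(-6) = -27
g(-6) = -11
max = -11

-11


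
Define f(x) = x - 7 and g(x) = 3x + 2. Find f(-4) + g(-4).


f(-4) = -11
g(-4) = -10
Sum = -21

-21


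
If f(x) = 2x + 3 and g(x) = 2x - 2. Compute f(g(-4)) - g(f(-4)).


f(g(-4)) = -17
g(f(-4)) = -12
Difference = -5

-5


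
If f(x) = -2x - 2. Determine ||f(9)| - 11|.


f(9) = -20
|-20| = 20
|20 - 11| = 9

9


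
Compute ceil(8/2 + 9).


8/2 = 4
4 + 9 = 13
ceil(13) = 13

13


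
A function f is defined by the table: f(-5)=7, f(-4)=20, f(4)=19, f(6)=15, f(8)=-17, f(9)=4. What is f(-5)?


Reading from the table at x = -5

7


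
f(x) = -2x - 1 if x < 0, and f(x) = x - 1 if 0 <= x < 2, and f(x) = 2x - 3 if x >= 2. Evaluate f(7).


7 satisfies x >= 2
f(7) = 11

11


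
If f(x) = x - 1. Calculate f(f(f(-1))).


f(-1) = -2
f(-2) = -3
f(-3) = -4

-4


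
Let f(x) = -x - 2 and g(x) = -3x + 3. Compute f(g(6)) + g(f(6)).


f(g(6)) = 13
g(f(6)) = 27
Sum = 40

40


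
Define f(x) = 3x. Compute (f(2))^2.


f(2) = 6
(6)^2 = 36

36


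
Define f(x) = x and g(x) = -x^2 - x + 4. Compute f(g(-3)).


-2


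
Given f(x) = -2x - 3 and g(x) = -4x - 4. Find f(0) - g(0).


f(0) = -3
g(0) = -4
Difference = 1

1


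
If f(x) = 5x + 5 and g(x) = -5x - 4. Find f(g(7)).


g(7) = -39
f(-39) = -190

-190


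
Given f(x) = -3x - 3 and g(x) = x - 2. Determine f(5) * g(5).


f(5) = -18
g(5) = 3
Product = -54

-54


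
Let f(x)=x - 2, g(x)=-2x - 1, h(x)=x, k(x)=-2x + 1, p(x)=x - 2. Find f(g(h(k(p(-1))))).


p(-1) = -3
k(-3) = 7
h(7) = 7
g(7) = -15
f(-15) = -17

-17


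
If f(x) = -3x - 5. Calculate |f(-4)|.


f(-4) = 7
|7| = 7

7


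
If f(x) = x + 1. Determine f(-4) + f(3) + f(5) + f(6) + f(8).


23


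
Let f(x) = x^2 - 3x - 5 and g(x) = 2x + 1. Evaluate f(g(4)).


49


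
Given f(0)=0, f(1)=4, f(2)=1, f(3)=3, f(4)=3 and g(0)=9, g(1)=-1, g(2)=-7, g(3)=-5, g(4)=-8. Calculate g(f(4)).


-5


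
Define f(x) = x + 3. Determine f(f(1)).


f(1) = 4
f(4) = 7

7


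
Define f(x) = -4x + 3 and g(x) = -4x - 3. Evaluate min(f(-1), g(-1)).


f(-1) = 7
g(-1) = 1
min = 1

1


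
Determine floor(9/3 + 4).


9/3 = 3
3 + 4 = 7
floor(7) = 7

7


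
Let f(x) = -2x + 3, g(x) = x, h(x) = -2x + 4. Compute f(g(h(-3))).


-17


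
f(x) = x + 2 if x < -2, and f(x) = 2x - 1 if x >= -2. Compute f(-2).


-2 satisfies x >= -2
f(-2) = -5

-5


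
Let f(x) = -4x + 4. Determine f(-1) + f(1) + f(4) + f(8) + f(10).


f(-1) = 8
f(1) = 0
f(4) = -12
f(8) = -28
f(10) = -36
Sum = -68

-68


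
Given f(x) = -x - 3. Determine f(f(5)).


5


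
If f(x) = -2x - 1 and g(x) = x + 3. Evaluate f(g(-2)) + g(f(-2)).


f(g(-2)) = -3
g(f(-2)) = 6
Sum = 3

3


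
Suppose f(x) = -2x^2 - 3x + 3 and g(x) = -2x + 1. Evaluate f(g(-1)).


g(-1) = 3
f(3) = (-2)*(3)^2 - 3*(3) + 3 = -24

-24


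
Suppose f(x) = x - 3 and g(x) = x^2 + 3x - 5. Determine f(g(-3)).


g(-3) = -5
f(-5) = -8

-8


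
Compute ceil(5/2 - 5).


5/2 = 2.5
2.5 - 5 = -2.5
ceil(-2.5) = -2

-2


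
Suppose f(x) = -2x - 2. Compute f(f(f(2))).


-22


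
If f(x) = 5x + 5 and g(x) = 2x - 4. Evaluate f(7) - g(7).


f(7) = 40
g(7) = 10
Difference = 30

30


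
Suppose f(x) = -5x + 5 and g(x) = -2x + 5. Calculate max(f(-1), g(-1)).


f(-1) = 10
g(-1) = 7
max = 10

10


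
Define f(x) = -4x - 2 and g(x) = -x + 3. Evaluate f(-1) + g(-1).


f(-1) = 2
g(-1) = 4
Sum = 6

6


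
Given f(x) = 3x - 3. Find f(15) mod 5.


f(15) = 42
42 mod 5 = 2

2


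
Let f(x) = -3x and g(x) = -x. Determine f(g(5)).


g(5) = -5
f(-5) = 15

15


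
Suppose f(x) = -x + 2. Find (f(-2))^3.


f(-2) = 4
(4)^3 = 64

64


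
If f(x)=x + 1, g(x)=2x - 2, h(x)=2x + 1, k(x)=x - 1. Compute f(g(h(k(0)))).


k(0) = -1
h(-1) = -1
g(-1) = -4
f(-4) = -3

-3


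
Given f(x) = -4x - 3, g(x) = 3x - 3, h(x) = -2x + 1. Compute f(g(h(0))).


h(0) = 1
g(1) = 0
f(0) = -3

-3


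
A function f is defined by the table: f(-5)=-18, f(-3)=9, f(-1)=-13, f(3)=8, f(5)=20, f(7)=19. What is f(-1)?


-13


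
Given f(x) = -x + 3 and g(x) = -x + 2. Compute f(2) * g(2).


0


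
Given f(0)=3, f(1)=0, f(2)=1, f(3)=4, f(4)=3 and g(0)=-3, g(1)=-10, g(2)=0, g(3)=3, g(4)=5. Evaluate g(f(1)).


-3


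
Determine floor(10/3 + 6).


10/3 = 3.3333
3.3333 + 6 = 9.3333
floor(9.3333) = 9

9


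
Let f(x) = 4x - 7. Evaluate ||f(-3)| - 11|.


f(-3) = -19
|-19| = 19
|19 - 11| = 8

8


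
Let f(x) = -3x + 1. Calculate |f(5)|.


f(5) = -14
|-14| = 14

14


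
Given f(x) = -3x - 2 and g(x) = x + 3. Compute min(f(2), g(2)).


f(2) = -8
g(2) = 5
min = -8

-8


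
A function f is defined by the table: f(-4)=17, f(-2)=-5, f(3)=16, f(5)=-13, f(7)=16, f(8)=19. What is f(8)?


Reading from the table at x = 8

19


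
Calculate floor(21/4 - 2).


21/4 = 5.25
5.25 - 2 = 3.25
floor(3.25) = 3

3


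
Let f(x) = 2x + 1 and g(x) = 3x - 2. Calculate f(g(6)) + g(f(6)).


f(g(6)) = 33
g(f(6)) = 37
Sum = 70

70


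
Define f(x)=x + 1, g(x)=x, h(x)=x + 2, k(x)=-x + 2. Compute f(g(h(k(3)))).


k(3) = -1
h(-1) = 1
g(1) = 1
f(1) = 2

2


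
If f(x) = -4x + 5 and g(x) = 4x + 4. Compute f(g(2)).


g(2) = 12
f(12) = -43

-43


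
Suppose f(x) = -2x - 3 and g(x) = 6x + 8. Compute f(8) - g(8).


f(8) = -19
g(8) = 56
Difference = -75

-75


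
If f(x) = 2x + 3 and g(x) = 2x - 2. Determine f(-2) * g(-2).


f(-2) = -1
g(-2) = -6
Product = 6

6


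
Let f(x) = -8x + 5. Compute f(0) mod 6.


f(0) = 5
5 mod 6 = 5

5


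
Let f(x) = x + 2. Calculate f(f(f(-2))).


f(-2) = 0
f(0) = 2
f(2) = 4

4


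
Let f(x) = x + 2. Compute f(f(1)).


5


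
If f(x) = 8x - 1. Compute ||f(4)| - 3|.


f(4) = 31
|31| = 31
|31 - 3| = 28

28


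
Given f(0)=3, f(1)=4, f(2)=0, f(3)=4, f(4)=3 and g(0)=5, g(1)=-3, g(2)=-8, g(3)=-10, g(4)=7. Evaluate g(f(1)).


f(1) = 4
g(4) = 7

7


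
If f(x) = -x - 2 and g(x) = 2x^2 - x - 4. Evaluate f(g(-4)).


g(-4) = 32
f(32) = -34

-34


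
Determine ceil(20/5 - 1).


20/5 = 4
4 - 1 = 3
ceil(3) = 3

3


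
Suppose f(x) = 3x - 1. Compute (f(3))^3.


f(3) = 8
(8)^3 = 512

512


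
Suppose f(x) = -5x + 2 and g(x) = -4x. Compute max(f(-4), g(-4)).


f(-4) = 22
g(-4) = 16
max = 22

22


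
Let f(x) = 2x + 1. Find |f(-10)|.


19


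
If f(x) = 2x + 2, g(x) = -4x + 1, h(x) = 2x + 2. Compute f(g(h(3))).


h(3) = 8
g(8) = -31
f(-31) = -60

-60


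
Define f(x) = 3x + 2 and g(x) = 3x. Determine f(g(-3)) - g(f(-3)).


f(g(-3)) = -25
g(f(-3)) = -21
Difference = -4

-4


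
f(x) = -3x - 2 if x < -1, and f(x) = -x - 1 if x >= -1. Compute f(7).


7 satisfies x >= -1
f(7) = -8

-8


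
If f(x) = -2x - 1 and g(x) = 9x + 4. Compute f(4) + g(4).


f(4) = -9
g(4) = 40
Sum = 31

31


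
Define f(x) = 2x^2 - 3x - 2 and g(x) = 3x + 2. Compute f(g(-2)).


42


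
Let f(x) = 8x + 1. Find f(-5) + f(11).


f(-5) = -39
f(11) = 89
Sum = 50

50


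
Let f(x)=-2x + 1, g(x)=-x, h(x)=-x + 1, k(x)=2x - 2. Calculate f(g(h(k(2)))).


k(2) = 2
h(2) = -1
g(-1) = 1
f(1) = -1

-1


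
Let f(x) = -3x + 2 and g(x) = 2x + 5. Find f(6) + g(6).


f(6) = -16
g(6) = 17
Sum = 1

1


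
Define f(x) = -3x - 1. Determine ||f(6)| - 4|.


f(6) = -19
|-19| = 19
|19 - 4| = 15

15


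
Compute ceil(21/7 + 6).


21/7 = 3
3 + 6 = 9
ceil(9) = 9

9


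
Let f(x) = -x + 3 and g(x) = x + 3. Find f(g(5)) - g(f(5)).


f(g(5)) = -5
g(f(5)) = 1
Difference = -6

-6


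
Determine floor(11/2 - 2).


11/2 = 5.5
5.5 - 2 = 3.5
floor(3.5) = 3

3


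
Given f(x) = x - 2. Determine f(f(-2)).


f(-2) = -4
f(-4) = -6

-6


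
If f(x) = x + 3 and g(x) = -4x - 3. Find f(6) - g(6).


f(6) = 9
g(6) = -27
Difference = 36

36


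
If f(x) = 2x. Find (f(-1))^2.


f(-1) = -2
(-2)^2 = 4

4


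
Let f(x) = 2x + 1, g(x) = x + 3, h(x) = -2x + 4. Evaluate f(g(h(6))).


-9


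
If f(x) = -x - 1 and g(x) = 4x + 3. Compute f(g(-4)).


g(-4) = -13
f(-13) = 12

12


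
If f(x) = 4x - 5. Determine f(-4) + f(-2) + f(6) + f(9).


f(-4) = -21
f(-2) = -13
f(6) = 19
f(9) = 31
Sum = 16

16


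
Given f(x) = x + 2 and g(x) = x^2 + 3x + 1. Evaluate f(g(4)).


g(4) = 29
f(29) = 31

31


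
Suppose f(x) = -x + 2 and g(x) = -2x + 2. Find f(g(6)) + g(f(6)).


f(g(6)) = 12
g(f(6)) = 10
Sum = 22

22


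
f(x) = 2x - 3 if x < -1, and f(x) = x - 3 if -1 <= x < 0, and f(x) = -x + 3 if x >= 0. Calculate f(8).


8 satisfies x >= 0
f(8) = -5

-5


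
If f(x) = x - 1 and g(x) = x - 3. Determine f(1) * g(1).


f(1) = 0
g(1) = -2
Product = 0

0


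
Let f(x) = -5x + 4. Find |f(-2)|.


f(-2) = 14
|14| = 14

14


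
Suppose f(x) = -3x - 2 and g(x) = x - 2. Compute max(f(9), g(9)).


f(9) = -29
g(9) = 7
max = 7

7


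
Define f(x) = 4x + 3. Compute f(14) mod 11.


f(14) = 59
59 mod 11 = 4

4


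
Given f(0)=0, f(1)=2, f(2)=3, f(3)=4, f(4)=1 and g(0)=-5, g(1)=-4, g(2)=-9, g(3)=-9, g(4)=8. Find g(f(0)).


f(0) = 0
g(0) = -5

-5


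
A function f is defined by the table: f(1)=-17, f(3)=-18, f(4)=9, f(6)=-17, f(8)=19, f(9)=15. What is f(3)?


Reading from the table at x = 3

-18


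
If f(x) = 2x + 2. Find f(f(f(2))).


30


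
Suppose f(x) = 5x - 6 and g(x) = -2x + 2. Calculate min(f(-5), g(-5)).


-31


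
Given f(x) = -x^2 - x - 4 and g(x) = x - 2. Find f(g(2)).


g(2) = 0
f(0) = (-1)*(0)^2 - 1*(0) - 4 = -4

-4


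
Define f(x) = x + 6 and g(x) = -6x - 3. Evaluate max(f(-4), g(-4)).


f(-4) = 2
g(-4) = 21
max = 21

21


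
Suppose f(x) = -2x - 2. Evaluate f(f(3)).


f(3) = -8
f(-8) = 14

14


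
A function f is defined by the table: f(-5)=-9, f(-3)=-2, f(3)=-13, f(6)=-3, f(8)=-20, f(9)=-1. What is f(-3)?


Reading from the table at x = -3

-2


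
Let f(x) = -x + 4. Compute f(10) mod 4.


f(10) = -6
-6 mod 4 = 2

2


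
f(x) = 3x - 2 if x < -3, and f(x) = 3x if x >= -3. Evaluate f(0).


0 satisfies x >= -3
f(0) = 0

0


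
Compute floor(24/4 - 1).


24/4 = 6
6 - 1 = 5
floor(5) = 5

5


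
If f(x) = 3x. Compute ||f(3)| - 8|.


f(3) = 9
|9| = 9
|9 - 8| = 1

1


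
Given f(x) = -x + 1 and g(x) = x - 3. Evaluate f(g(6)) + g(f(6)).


f(g(6)) = -2
g(f(6)) = -8
Sum = -10

-10


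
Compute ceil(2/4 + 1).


2


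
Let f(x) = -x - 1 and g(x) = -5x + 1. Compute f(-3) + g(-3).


18


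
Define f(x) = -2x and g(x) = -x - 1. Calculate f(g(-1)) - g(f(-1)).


f(g(-1)) = 0
g(f(-1)) = -3
Difference = 3

3


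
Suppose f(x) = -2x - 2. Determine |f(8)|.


f(8) = -18
|-18| = 18

18


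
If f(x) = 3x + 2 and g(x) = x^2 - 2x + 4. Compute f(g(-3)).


g(-3) = 19
f(19) = 59

59


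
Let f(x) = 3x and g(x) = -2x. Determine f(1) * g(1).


f(1) = 3
g(1) = -2
Product = -6

-6


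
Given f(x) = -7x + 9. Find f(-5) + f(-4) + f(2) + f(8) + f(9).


f(-5) = 44
f(-4) = 37
f(2) = -5
f(8) = -47
f(9) = -54
Sum = -25

-25


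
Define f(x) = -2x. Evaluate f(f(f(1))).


f(1) = -2
f(-2) = 4
f(4) = -8

-8


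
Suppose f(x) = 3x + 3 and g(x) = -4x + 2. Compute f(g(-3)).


45


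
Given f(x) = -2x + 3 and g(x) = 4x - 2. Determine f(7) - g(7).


-37


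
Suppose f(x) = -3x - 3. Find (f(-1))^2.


f(-1) = 0
(0)^2 = 0

0


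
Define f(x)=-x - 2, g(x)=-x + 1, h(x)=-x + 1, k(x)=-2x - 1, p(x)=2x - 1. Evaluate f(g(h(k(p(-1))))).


-7


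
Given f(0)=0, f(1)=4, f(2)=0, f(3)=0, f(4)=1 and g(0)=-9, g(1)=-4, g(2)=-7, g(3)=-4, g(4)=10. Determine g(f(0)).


f(0) = 0
g(0) = -9

-9


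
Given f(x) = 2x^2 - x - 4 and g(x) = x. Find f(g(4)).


24


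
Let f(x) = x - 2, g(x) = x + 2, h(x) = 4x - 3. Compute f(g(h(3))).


h(3) = 9
g(9) = 11
f(11) = 9

9


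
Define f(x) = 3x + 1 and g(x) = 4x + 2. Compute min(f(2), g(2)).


f(2) = 7
g(2) = 10
min = 7

7


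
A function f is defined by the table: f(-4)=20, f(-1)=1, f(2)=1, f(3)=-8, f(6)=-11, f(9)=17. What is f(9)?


Reading from the table at x = 9

17


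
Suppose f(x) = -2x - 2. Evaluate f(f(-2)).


f(-2) = 2
f(2) = -6

-6


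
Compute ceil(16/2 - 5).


16/2 = 8
8 - 5 = 3
ceil(3) = 3

3


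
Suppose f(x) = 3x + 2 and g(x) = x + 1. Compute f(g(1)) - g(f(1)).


f(g(1)) = 8
g(f(1)) = 6
Difference = 2

2


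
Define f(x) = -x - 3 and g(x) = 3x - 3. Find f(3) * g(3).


f(3) = -6
g(3) = 6
Product = -36

-36


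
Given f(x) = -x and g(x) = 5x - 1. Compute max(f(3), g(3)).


f(3) = -3
g(3) = 14
max = 14

14


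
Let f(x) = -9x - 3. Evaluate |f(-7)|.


f(-7) = 60
|60| = 60

60


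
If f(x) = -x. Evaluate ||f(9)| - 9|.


f(9) = -9
|-9| = 9
|9 - 9| = 0

0


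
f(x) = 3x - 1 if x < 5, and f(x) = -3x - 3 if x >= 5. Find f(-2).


-2 satisfies x < 5
f(-2) = -7

-7


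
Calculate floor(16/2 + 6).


16/2 = 8
8 + 6 = 14
floor(14) = 14

14


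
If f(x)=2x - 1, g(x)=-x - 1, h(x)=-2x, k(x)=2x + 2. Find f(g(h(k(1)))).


k(1) = 4
h(4) = -8
g(-8) = 7
f(7) = 13

13


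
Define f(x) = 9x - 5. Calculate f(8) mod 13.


f(8) = 67
67 mod 13 = 2

2


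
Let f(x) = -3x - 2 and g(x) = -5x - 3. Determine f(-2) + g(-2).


11


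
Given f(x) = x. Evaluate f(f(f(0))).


0


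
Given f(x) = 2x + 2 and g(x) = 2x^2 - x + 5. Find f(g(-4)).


g(-4) = 41
f(41) = 84

84


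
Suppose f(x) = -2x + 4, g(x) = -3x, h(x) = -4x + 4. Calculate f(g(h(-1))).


h(-1) = 8
g(8) = -24
f(-24) = 52

52


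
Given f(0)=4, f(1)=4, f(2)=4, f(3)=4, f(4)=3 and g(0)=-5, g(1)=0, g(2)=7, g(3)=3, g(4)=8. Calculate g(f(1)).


f(1) = 4
g(4) = 8

8


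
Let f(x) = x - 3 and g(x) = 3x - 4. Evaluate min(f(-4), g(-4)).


-16


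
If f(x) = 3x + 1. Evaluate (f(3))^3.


f(3) = 10
(10)^3 = 1000

1000


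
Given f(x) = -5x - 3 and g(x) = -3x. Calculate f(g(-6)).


g(-6) = 18
f(18) = -93

-93


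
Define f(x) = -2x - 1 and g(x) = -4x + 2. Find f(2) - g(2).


f(2) = -5
g(2) = -6
Difference = 1

1


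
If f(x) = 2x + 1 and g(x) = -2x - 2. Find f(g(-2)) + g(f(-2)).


9


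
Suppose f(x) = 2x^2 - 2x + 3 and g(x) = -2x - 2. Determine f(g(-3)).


g(-3) = 4
f(4) = 2*(4)^2 - 2*(4) + 3 = 27

27


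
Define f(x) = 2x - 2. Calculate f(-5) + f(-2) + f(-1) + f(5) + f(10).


f(-5) = -12
f(-2) = -6
f(-1) = -4
f(5) = 8
f(10) = 18
Sum = 4

4


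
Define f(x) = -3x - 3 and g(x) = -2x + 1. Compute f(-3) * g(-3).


f(-3) = 6
g(-3) = 7
Product = 42

42


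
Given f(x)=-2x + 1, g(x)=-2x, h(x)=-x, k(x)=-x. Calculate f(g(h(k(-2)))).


k(-2) = 2
h(2) = -2
g(-2) = 4
f(4) = -7

-7


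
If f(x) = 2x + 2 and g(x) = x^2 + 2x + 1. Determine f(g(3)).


g(3) = 16
f(16) = 34

34


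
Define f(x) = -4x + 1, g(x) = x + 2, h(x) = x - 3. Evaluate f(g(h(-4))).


h(-4) = -7
g(-7) = -5
f(-5) = 21

21


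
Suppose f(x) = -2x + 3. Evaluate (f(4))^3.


f(4) = -5
(-5)^3 = -125

-125


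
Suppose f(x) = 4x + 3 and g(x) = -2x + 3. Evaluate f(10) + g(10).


f(10) = 43
g(10) = -17
Sum = 26

26


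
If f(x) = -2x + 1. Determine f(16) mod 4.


1


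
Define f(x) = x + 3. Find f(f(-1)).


f(-1) = 2
f(2) = 5

5


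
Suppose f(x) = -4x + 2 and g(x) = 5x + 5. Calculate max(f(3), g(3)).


f(3) = -10
g(3) = 20
max = 20

20


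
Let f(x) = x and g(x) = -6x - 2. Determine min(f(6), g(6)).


f(6) = 6
g(6) = -38
min = -38

-38


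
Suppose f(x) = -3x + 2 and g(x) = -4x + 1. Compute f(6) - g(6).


f(6) = -16
g(6) = -23
Difference = 7

7


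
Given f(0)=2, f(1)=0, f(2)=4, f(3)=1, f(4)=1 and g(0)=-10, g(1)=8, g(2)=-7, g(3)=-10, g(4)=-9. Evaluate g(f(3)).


f(3) = 1
g(1) = 8

8


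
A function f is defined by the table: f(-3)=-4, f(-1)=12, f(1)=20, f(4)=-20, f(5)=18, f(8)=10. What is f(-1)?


Reading from the table at x = -1

12


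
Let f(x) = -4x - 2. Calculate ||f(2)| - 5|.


f(2) = -10
|-10| = 10
|10 - 5| = 5

5


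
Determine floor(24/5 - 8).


-4


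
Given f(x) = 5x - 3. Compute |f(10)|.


f(10) = 47
|47| = 47

47


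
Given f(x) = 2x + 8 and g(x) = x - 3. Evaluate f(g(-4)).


g(-4) = -7
f(-7) = -6

-6


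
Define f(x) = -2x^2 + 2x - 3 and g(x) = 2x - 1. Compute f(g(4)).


g(4) = 7
f(7) = (-2)*(7)^2 + 2*(7) - 3 = -87

-87


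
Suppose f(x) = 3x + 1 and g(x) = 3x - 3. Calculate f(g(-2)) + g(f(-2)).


f(g(-2)) = -26
g(f(-2)) = -18
Sum = -44

-44


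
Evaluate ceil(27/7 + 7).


27/7 = 3.8571
3.8571 + 7 = 10.8571
ceil(10.8571) = 11

11


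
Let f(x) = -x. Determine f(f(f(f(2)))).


f(2) = -2
f(-2) = 2
f(2) = -2
f(-2) = 2

2


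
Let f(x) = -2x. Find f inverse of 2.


Solve -2x = 2
x = (2) / (-2) = -1

-1


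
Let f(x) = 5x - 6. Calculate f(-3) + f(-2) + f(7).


f(-3) = -21
f(-2) = -16
f(7) = 29
Sum = -8

-8


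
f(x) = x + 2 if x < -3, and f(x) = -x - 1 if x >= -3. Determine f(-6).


-6 satisfies x < -3
f(-6) = -4

-4


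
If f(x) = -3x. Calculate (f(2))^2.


36


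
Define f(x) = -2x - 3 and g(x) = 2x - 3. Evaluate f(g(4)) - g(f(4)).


12


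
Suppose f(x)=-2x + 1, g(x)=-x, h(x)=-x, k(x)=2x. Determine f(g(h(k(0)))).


k(0) = 0
h(0) = 0
g(0) = 0
f(0) = 1

1


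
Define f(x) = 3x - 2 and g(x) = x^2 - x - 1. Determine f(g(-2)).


g(-2) = 5
f(5) = 13

13


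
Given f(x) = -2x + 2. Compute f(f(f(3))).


f(3) = -4
f(-4) = 10
f(10) = -18

-18


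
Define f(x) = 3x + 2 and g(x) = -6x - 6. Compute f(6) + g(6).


f(6) = 20
g(6) = -42
Sum = -22

-22


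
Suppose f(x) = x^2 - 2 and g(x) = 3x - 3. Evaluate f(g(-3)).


g(-3) = -12
f(-12) = 1*(-12)^2 - 2 = 142

142


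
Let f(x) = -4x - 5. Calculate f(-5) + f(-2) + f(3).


f(-5) = 15
f(-2) = 3
f(3) = -17
Sum = 1

1


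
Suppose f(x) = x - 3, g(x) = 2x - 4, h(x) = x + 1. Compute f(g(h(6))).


7


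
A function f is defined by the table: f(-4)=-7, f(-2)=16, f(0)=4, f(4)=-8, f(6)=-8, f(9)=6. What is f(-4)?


Reading from the table at x = -4

-7


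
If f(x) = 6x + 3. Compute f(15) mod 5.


f(15) = 93
93 mod 5 = 3

3
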